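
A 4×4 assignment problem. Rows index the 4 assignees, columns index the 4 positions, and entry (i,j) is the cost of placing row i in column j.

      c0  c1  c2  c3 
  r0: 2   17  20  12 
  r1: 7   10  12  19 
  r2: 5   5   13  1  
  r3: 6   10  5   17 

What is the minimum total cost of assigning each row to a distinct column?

Minimum assignment cost: 18

optimal assignment: row0→col0 (cost 2), row1→col1 (cost 10), row2→col3 (cost 1), row3→col2 (cost 5)
total = 2 + 10 + 1 + 5 = 18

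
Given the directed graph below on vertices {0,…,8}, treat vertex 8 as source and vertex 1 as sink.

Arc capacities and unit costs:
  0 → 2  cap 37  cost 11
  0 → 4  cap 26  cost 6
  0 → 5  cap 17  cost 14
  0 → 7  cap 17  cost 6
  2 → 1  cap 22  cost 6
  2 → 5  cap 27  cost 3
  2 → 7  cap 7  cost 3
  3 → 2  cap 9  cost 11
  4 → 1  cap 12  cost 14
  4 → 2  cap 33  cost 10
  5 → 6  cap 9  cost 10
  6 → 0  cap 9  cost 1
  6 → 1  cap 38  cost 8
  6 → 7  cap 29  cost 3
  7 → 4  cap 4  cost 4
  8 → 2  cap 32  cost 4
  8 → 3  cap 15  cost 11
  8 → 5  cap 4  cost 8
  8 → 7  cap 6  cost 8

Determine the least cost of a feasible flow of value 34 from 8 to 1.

Minimum cost for 34 units: 522

shortest-cost path #1: 8→2→1 push 22 @ unit cost 10 (adds 220)
shortest-cost path #2: 8→2→5→6→1 push 9 @ unit cost 25 (adds 225)
shortest-cost path #3: 8→2→7→4→1 push 1 @ unit cost 25 (adds 25)
shortest-cost path #4: 8→7→4→1 push 2 @ unit cost 26 (adds 52)
total cost = 522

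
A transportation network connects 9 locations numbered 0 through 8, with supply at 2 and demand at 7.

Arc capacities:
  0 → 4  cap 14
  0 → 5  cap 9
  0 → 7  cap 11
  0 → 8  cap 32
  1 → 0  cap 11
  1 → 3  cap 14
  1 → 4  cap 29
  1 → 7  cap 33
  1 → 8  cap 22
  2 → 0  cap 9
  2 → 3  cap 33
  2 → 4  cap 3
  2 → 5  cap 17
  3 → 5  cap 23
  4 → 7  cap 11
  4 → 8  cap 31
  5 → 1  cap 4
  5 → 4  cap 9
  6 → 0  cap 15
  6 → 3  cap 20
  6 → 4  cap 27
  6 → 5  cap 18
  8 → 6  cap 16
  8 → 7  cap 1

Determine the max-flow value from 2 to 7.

Maximum flow value: 25

augment #1: 2→0→7 bottleneck 9, total now 9
augment #2: 2→4→7 bottleneck 3, total now 12
augment #3: 2→5→1→7 bottleneck 4, total now 16
augment #4: 2→5→4→7 bottleneck 8, total now 24
augment #5: 2→5→4→8→7 bottleneck 1, total now 25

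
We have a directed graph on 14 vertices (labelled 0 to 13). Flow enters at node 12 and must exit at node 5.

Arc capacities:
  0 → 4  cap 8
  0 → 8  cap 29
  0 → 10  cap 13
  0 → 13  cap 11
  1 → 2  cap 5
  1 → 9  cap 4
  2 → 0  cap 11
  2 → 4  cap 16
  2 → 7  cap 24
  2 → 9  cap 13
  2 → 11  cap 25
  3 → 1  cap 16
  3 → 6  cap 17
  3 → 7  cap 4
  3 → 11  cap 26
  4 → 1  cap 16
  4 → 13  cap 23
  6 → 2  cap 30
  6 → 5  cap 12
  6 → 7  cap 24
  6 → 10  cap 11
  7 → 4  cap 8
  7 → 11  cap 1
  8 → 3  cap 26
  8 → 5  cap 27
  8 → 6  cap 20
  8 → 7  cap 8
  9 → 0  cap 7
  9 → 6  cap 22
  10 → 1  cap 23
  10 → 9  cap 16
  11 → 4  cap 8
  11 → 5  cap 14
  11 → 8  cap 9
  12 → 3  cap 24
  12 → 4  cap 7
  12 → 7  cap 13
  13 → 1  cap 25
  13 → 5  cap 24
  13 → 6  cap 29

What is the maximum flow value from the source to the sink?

Maximum flow value: 40

augment #1: 12→3→6→5 bottleneck 12, total now 12
augment #2: 12→3→11→5 bottleneck 12, total now 24
augment #3: 12→4→13→5 bottleneck 7, total now 31
augment #4: 12→7→11→5 bottleneck 1, total now 32
augment #5: 12→7→4→13→5 bottleneck 8, total now 40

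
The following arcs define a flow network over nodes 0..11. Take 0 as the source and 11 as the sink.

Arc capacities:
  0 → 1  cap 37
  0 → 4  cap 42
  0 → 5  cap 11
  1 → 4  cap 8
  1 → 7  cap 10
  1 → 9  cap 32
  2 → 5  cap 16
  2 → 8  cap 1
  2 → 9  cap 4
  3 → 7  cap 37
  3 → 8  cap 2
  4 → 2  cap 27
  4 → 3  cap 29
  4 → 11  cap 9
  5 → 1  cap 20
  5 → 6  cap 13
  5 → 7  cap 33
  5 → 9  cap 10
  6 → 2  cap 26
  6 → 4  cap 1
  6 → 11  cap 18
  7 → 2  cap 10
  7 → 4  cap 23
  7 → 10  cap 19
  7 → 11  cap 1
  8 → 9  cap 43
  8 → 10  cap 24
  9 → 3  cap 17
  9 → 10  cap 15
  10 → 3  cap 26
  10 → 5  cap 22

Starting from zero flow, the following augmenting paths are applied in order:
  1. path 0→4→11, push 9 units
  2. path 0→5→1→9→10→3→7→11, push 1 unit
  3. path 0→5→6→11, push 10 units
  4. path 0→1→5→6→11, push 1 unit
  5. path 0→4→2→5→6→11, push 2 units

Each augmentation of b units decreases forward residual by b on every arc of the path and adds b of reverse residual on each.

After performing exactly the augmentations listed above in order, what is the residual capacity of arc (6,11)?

Residual capacity of (6,11): 5

after path 1 (0→4→11, push 9): res(6,11)=18
after path 2 (0→5→1→9→10→3→7→11, push 1): res(6,11)=18
after path 3 (0→5→6→11, push 10): res(6,11)=8
after path 4 (0→1→5→6→11, push 1): res(6,11)=7
after path 5 (0→4→2→5→6→11, push 2): res(6,11)=5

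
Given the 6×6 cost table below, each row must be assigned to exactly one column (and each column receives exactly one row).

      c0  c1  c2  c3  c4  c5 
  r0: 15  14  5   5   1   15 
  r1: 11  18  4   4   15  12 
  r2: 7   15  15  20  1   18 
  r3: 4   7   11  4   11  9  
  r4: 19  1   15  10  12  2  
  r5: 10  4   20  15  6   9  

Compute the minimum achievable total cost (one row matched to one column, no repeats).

one of 2 optimal assignments: row0→col2 (cost 5), row1→col3 (cost 4), row2→col4 (cost 1), row3→col0 (cost 4), row4→col5 (cost 2), row5→col1 (cost 4)
total = 5 + 4 + 1 + 4 + 2 + 4 = 20

Minimum assignment cost: 20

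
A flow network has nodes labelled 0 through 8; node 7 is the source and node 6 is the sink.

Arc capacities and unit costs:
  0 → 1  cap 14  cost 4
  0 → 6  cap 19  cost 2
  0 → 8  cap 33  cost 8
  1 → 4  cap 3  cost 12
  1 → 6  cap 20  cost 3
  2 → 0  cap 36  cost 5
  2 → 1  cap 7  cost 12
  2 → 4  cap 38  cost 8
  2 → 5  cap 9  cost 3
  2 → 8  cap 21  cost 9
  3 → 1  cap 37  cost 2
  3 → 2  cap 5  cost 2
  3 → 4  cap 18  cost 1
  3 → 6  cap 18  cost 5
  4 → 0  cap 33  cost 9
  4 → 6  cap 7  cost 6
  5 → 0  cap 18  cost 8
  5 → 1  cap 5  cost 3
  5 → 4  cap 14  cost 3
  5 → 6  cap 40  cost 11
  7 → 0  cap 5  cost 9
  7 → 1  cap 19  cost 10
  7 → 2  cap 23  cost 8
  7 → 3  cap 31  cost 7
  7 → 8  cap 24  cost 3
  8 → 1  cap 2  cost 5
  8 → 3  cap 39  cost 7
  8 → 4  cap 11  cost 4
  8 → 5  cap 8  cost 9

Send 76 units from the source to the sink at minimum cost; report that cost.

shortest-cost path #1: 7→0→6 push 5 @ unit cost 11 (adds 55)
shortest-cost path #2: 7→8→1→6 push 2 @ unit cost 11 (adds 22)
shortest-cost path #3: 7→3→6 push 18 @ unit cost 12 (adds 216)
shortest-cost path #4: 7→3→1→6 push 13 @ unit cost 12 (adds 156)
shortest-cost path #5: 7→1→6 push 5 @ unit cost 13 (adds 65)
shortest-cost path #6: 7→8→4→6 push 7 @ unit cost 13 (adds 91)
shortest-cost path #7: 7→2→0→6 push 14 @ unit cost 15 (adds 210)
shortest-cost path #8: 7→2→5→6 push 9 @ unit cost 22 (adds 198)
shortest-cost path #9: 7→8→5→6 push 3 @ unit cost 23 (adds 69)
total cost = 1082

Minimum cost for 76 units: 1082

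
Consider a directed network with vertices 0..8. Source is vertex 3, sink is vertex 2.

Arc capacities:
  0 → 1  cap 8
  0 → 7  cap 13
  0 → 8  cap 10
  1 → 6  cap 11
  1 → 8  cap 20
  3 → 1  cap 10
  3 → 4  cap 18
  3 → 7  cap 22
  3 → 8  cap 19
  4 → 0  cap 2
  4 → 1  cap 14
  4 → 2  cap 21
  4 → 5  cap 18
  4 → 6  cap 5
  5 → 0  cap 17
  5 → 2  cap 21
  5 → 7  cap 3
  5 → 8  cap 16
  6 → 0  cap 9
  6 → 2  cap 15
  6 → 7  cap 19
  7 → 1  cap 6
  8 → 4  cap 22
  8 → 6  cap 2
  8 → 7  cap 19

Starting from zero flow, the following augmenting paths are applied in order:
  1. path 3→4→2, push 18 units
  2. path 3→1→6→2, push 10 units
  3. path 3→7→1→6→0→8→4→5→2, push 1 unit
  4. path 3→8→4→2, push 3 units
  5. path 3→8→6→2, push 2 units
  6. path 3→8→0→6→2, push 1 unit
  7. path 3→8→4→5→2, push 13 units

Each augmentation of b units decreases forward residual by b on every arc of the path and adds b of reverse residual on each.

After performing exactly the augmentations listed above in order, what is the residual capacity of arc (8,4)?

after path 1 (3→4→2, push 18): res(8,4)=22
after path 2 (3→1→6→2, push 10): res(8,4)=22
after path 3 (3→7→1→6→0→8→4→5→2, push 1): res(8,4)=21
after path 4 (3→8→4→2, push 3): res(8,4)=18
after path 5 (3→8→6→2, push 2): res(8,4)=18
after path 6 (3→8→0→6→2, push 1): res(8,4)=18
after path 7 (3→8→4→5→2, push 13): res(8,4)=5

Residual capacity of (8,4): 5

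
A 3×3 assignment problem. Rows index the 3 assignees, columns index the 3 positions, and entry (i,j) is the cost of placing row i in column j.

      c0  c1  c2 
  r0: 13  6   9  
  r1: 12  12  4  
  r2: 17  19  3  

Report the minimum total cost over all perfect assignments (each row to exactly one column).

optimal assignment: row0→col1 (cost 6), row1→col0 (cost 12), row2→col2 (cost 3)
total = 6 + 12 + 3 = 21

Minimum assignment cost: 21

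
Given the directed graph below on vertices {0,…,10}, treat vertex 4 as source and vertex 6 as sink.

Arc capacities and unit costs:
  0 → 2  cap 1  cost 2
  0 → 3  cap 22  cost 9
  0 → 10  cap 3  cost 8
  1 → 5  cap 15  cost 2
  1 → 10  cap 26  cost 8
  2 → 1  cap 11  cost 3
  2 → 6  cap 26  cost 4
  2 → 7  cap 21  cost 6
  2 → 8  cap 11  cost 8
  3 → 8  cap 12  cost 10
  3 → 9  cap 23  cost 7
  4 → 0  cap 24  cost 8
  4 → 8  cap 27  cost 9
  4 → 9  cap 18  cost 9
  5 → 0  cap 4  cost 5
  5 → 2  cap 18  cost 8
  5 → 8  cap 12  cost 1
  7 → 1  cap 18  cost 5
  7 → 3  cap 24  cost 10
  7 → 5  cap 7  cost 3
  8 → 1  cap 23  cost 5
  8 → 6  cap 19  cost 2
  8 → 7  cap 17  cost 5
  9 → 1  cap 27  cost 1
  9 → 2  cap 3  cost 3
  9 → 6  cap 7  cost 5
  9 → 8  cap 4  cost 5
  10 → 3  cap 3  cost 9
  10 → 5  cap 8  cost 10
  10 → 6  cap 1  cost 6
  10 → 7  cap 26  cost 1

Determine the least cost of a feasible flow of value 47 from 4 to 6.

Minimum cost for 47 units: 808

shortest-cost path #1: 4→8→6 push 19 @ unit cost 11 (adds 209)
shortest-cost path #2: 4→9→6 push 7 @ unit cost 14 (adds 98)
shortest-cost path #3: 4→0→2→6 push 1 @ unit cost 14 (adds 14)
shortest-cost path #4: 4→9→2→6 push 3 @ unit cost 16 (adds 48)
shortest-cost path #5: 4→0→10→6 push 1 @ unit cost 22 (adds 22)
shortest-cost path #6: 4→9→1→5→2→6 push 8 @ unit cost 24 (adds 192)
shortest-cost path #7: 4→8→1→5→2→6 push 7 @ unit cost 28 (adds 196)
shortest-cost path #8: 4→8→7→5→2→6 push 1 @ unit cost 29 (adds 29)
total cost = 808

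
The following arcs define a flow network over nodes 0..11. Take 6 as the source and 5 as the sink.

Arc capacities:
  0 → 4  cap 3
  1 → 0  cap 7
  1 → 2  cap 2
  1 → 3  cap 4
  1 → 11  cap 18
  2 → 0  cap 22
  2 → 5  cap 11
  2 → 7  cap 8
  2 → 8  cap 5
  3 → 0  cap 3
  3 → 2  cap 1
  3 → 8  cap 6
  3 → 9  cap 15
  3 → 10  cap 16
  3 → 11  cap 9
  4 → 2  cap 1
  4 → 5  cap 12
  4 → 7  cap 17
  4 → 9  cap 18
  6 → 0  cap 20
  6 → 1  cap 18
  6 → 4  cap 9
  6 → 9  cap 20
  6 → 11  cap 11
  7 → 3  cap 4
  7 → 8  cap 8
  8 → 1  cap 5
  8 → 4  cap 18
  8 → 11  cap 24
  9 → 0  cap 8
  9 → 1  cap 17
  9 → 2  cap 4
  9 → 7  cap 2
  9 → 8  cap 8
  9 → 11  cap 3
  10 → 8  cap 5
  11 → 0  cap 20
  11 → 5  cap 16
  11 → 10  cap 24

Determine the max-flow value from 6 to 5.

augment #1: 6→4→5 bottleneck 9, total now 9
augment #2: 6→11→5 bottleneck 11, total now 20
augment #3: 6→0→4→5 bottleneck 3, total now 23
augment #4: 6→1→2→5 bottleneck 2, total now 25
augment #5: 6→1→11→5 bottleneck 5, total now 30
augment #6: 6→9→2→5 bottleneck 4, total now 34
augment #7: 6→1→3→2→5 bottleneck 1, total now 35
augment #8: 6→9→8→4→2→5 bottleneck 1, total now 36

Maximum flow value: 36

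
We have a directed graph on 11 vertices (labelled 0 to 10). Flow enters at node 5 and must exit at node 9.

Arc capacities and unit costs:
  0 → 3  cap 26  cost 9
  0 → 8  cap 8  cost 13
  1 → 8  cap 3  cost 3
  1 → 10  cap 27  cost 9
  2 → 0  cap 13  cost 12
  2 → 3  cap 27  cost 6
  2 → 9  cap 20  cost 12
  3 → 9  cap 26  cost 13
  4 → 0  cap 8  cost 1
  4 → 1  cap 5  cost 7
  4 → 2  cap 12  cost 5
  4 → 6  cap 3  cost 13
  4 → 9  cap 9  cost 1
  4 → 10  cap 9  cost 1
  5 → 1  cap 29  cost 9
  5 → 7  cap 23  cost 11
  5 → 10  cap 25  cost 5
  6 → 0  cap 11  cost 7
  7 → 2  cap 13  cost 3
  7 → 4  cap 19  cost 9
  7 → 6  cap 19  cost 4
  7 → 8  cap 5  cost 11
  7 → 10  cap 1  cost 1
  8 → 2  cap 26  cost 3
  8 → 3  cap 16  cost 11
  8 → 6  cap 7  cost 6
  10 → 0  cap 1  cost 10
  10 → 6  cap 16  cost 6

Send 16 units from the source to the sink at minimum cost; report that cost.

shortest-cost path #1: 5→7→4→9 push 9 @ unit cost 21 (adds 189)
shortest-cost path #2: 5→7→2→9 push 7 @ unit cost 26 (adds 182)
total cost = 371

Minimum cost for 16 units: 371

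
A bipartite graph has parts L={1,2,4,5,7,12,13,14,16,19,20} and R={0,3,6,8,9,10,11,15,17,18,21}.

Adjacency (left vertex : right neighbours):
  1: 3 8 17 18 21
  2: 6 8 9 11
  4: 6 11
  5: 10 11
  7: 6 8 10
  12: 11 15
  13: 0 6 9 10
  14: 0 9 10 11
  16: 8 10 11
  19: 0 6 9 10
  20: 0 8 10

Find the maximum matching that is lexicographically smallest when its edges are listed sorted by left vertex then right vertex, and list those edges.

|M| = 8 (so the lex-smallest maximum matching has 8 edges)
process left vertices in ascending order; for each, take the smallest-labelled available neighbour that still permits 8 edges overall, or leave it unmatched if none does
lex-smallest matching: {1-3, 2-6, 4-11, 5-10, 7-8, 12-15, 13-0, 14-9}

Lex-smallest maximum matching: {(1,3), (2,6), (4,11), (5,10), (7,8), (12,15), (13,0), (14,9)}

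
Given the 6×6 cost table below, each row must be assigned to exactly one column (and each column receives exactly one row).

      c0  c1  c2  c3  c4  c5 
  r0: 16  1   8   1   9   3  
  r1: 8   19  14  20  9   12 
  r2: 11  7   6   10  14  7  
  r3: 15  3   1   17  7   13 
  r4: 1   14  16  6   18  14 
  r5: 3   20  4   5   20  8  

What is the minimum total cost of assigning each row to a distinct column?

optimal assignment: row0→col1 (cost 1), row1→col4 (cost 9), row2→col5 (cost 7), row3→col2 (cost 1), row4→col0 (cost 1), row5→col3 (cost 5)
total = 1 + 9 + 7 + 1 + 1 + 5 = 24

Minimum assignment cost: 24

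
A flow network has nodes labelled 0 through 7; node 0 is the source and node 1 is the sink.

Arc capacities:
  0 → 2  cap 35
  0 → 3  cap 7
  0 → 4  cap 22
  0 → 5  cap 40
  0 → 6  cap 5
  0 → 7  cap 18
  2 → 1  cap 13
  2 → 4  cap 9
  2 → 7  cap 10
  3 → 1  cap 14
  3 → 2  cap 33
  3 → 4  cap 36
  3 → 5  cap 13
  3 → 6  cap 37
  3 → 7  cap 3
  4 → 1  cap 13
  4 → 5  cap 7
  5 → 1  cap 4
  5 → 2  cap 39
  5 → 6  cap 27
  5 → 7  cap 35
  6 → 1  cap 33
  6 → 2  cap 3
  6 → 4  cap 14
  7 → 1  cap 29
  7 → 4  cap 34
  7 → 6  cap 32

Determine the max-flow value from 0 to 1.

Maximum flow value: 99

augment #1: 0→2→1 bottleneck 13, total now 13
augment #2: 0→3→1 bottleneck 7, total now 20
augment #3: 0→4→1 bottleneck 13, total now 33
augment #4: 0→5→1 bottleneck 4, total now 37
augment #5: 0→6→1 bottleneck 5, total now 42
augment #6: 0→7→1 bottleneck 18, total now 60
augment #7: 0→2→7→1 bottleneck 10, total now 70
augment #8: 0→5→6→1 bottleneck 27, total now 97
augment #9: 0→5→7→1 bottleneck 1, total now 98
augment #10: 0→5→7→6→1 bottleneck 1, total now 99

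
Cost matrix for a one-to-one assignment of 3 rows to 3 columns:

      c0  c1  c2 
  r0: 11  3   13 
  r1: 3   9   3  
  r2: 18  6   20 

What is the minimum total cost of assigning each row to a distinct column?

optimal assignment: row0→col0 (cost 11), row1→col2 (cost 3), row2→col1 (cost 6)
total = 11 + 3 + 6 = 20

Minimum assignment cost: 20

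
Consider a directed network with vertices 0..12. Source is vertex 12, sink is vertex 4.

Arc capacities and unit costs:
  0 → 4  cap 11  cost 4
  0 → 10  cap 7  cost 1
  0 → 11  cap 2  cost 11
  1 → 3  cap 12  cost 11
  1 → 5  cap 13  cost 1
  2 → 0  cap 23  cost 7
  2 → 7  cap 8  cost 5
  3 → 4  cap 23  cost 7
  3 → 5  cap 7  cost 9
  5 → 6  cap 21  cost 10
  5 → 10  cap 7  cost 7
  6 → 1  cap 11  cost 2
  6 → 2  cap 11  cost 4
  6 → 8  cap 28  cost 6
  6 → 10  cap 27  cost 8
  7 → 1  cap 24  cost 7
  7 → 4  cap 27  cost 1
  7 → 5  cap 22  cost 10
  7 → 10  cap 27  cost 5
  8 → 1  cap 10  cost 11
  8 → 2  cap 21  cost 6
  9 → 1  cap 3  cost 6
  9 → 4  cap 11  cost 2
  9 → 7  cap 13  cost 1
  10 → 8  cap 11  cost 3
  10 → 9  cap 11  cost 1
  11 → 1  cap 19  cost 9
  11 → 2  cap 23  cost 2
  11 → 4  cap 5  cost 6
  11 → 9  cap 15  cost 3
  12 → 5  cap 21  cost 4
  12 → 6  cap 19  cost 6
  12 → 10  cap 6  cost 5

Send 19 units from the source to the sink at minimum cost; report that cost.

Minimum cost for 19 units: 246

shortest-cost path #1: 12→10→9→4 push 6 @ unit cost 8 (adds 48)
shortest-cost path #2: 12→5→10→9→4 push 5 @ unit cost 14 (adds 70)
shortest-cost path #3: 12→6→2→7→4 push 8 @ unit cost 16 (adds 128)
total cost = 246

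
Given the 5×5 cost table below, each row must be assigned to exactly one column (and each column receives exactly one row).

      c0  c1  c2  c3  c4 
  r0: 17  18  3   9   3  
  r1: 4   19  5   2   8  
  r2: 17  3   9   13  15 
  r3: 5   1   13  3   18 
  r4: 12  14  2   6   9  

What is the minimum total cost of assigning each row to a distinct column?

Minimum assignment cost: 15

one of 2 optimal assignments: row0→col4 (cost 3), row1→col0 (cost 4), row2→col1 (cost 3), row3→col3 (cost 3), row4→col2 (cost 2)
total = 3 + 4 + 3 + 3 + 2 = 15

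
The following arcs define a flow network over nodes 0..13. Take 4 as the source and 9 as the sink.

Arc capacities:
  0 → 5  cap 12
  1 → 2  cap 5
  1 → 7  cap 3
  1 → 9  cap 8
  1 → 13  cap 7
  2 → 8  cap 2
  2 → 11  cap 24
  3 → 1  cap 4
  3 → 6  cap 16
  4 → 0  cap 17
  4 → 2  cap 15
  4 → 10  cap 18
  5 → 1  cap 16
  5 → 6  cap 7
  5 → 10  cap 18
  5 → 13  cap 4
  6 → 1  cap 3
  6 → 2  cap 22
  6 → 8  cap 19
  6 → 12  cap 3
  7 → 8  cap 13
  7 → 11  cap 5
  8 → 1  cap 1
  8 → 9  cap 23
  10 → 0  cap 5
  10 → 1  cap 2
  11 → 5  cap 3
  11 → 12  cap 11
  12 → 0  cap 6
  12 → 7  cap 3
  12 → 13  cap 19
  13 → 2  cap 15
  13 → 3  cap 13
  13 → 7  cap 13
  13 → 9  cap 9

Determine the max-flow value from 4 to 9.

augment #1: 4→2→8→9 bottleneck 2, total now 2
augment #2: 4→10→1→9 bottleneck 2, total now 4
augment #3: 4→0→5→1→9 bottleneck 6, total now 10
augment #4: 4→0→5→13→9 bottleneck 4, total now 14
augment #5: 4→0→5→1→13→9 bottleneck 2, total now 16
augment #6: 4→2→11→12→13→9 bottleneck 3, total now 19
augment #7: 4→2→11→5→6→8→9 bottleneck 3, total now 22
augment #8: 4→2→11→12→7→8→9 bottleneck 3, total now 25
augment #9: 4→2→11→12→13→7→8→9 bottleneck 4, total now 29

Maximum flow value: 29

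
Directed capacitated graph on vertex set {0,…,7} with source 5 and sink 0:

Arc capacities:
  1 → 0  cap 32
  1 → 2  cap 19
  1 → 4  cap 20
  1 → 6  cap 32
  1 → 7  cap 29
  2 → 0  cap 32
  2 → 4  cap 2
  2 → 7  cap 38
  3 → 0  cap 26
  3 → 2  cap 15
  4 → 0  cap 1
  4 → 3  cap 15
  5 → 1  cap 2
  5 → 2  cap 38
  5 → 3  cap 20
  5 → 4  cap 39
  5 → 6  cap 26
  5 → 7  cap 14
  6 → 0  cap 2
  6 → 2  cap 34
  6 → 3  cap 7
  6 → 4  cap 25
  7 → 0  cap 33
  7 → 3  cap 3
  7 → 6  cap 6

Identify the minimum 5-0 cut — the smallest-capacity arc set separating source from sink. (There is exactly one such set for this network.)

Min-cut arcs: {(2,0), (3,0), (4,0), (5,1), (6,0), (7,0)} (total capacity 96)

augment #1: 5→1→0 push 2
augment #2: 5→2→0 push 32
augment #3: 5→3→0 push 20
augment #4: 5→4→0 push 1
augment #5: 5→6→0 push 2
augment #6: 5→7→0 push 14
augment #7: 5→2→7→0 push 6
augment #8: 5→4→3→0 push 6
augment #9: 5→6→2→7→0 push 13
max flow = 96; residual-reachable set from 5 gives S-side
cut edges (S→T): {(2,0), (3,0), (4,0), (5,1), (6,0), (7,0)} total cap 96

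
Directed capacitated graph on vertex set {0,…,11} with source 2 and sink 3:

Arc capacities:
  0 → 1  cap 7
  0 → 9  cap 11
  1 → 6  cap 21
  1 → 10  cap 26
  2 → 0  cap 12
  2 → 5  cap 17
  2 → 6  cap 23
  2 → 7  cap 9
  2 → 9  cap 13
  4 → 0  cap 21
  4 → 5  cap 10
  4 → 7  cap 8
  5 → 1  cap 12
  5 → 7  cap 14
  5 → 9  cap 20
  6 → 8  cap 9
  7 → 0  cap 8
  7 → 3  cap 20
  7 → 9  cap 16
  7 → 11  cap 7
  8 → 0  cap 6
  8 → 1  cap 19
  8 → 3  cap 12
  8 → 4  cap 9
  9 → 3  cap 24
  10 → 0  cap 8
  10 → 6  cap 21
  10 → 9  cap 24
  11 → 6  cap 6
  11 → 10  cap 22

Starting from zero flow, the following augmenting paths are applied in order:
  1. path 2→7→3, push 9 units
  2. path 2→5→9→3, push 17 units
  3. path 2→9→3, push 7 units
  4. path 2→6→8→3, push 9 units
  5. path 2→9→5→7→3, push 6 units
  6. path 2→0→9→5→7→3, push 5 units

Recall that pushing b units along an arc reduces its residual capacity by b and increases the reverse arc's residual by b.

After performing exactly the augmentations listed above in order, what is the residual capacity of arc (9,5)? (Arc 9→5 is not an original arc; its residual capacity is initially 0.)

after path 1 (2→7→3, push 9): res(9,5)=0
after path 2 (2→5→9→3, push 17): res(9,5)=17
after path 3 (2→9→3, push 7): res(9,5)=17
after path 4 (2→6→8→3, push 9): res(9,5)=17
after path 5 (2→9→5→7→3, push 6): res(9,5)=11
after path 6 (2→0→9→5→7→3, push 5): res(9,5)=6

Residual capacity of (9,5): 6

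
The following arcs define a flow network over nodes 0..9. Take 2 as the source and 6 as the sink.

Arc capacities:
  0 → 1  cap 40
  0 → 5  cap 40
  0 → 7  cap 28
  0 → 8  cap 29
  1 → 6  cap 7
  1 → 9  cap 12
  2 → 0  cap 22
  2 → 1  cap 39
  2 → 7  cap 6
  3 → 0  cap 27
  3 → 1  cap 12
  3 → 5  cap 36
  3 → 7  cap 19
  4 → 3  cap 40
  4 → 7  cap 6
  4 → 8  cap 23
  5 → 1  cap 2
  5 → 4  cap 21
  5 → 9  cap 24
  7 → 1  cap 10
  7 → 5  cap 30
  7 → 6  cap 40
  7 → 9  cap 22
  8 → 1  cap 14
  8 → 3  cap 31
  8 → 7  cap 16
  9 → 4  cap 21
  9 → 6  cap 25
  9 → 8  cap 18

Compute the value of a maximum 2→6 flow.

Maximum flow value: 47

augment #1: 2→1→6 bottleneck 7, total now 7
augment #2: 2→7→6 bottleneck 6, total now 13
augment #3: 2→0→7→6 bottleneck 22, total now 35
augment #4: 2→1→9→6 bottleneck 12, total now 47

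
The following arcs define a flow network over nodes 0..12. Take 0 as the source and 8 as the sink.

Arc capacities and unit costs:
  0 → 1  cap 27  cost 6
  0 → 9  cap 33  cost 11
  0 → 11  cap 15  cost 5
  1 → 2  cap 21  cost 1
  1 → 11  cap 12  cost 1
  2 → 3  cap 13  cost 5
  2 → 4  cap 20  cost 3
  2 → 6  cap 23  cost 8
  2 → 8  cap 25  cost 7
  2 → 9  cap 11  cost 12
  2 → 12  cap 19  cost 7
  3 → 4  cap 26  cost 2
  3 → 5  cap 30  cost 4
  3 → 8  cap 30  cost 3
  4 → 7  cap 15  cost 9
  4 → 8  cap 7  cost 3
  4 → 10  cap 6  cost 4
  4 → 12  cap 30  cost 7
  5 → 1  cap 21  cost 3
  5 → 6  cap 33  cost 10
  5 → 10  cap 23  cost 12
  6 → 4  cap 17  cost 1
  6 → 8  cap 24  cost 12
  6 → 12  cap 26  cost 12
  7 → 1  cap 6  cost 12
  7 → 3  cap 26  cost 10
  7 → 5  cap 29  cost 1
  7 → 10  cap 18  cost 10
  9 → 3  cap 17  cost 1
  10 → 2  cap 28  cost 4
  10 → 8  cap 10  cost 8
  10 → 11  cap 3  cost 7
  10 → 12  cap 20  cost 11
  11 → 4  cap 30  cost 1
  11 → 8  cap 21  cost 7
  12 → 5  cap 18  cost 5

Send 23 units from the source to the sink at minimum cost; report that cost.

shortest-cost path #1: 0→11→4→8 push 7 @ unit cost 9 (adds 63)
shortest-cost path #2: 0→11→8 push 8 @ unit cost 12 (adds 96)
shortest-cost path #3: 0→1→2→8 push 8 @ unit cost 14 (adds 112)
total cost = 271

Minimum cost for 23 units: 271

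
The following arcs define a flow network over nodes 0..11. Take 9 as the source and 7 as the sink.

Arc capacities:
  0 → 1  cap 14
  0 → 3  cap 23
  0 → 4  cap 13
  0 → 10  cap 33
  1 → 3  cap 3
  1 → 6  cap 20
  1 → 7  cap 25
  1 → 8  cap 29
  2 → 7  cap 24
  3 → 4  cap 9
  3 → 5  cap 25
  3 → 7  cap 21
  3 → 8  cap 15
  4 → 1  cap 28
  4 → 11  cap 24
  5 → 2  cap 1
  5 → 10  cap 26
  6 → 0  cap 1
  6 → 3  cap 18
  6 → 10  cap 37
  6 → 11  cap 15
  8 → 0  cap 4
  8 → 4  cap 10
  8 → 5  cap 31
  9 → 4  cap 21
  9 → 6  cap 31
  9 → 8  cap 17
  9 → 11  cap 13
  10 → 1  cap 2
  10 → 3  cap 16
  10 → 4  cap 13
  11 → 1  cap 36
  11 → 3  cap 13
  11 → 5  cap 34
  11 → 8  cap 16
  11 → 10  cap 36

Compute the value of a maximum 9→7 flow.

augment #1: 9→4→1→7 bottleneck 21, total now 21
augment #2: 9→6→3→7 bottleneck 18, total now 39
augment #3: 9→11→1→7 bottleneck 4, total now 43
augment #4: 9→11→3→7 bottleneck 3, total now 46
augment #5: 9→8→5→2→7 bottleneck 1, total now 47

Maximum flow value: 47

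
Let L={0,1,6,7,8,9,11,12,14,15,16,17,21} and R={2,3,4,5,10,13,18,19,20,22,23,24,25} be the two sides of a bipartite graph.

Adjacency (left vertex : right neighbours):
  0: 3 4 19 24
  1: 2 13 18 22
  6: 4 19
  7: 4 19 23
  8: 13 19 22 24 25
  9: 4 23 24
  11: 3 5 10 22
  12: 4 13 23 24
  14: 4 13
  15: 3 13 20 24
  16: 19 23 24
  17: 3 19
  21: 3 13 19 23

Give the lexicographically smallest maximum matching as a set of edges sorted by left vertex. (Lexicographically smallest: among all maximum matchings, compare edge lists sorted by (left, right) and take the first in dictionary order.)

|M| = 10 (so the lex-smallest maximum matching has 10 edges)
process left vertices in ascending order; for each, take the smallest-labelled available neighbour that still permits 10 edges overall, or leave it unmatched if none does
lex-smallest matching: {0-3, 1-2, 6-4, 7-19, 8-22, 9-23, 11-5, 12-13, 15-20, 16-24}

Lex-smallest maximum matching: {(0,3), (1,2), (6,4), (7,19), (8,22), (9,23), (11,5), (12,13), (15,20), (16,24)}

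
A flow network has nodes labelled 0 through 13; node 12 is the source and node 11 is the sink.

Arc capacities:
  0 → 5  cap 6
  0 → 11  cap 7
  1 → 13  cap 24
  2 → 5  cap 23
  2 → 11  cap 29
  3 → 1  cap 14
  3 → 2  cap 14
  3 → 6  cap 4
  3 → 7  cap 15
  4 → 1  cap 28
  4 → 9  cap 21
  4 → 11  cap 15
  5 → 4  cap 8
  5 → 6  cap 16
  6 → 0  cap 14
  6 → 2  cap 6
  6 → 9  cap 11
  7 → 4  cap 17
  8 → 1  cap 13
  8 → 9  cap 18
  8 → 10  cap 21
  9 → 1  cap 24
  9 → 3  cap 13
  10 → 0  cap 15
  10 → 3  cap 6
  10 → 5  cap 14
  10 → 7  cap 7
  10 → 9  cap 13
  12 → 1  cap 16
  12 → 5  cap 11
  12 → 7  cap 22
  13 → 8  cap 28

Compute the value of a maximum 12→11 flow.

augment #1: 12→5→4→11 bottleneck 8, total now 8
augment #2: 12→7→4→11 bottleneck 7, total now 15
augment #3: 12→5→6→0→11 bottleneck 3, total now 18
augment #4: 12→1→13→8→10→0→11 bottleneck 4, total now 22
augment #5: 12→7→4→5→6→2→11 bottleneck 6, total now 28
augment #6: 12→7→4→9→3→2→11 bottleneck 4, total now 32
augment #7: 12→1→13→8→9→3→2→11 bottleneck 9, total now 41
augment #8: 12→1→13→8→10→3→2→11 bottleneck 1, total now 42

Maximum flow value: 42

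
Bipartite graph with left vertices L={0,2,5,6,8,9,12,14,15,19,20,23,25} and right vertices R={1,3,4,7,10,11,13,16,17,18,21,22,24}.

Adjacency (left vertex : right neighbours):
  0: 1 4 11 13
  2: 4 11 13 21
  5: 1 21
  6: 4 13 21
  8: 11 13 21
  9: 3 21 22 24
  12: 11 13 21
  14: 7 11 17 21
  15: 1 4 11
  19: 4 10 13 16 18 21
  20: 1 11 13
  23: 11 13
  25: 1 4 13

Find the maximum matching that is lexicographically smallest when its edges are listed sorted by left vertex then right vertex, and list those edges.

Lex-smallest maximum matching: {(0,1), (2,4), (5,21), (6,13), (8,11), (9,3), (14,7), (19,10)}

|M| = 8 (so the lex-smallest maximum matching has 8 edges)
process left vertices in ascending order; for each, take the smallest-labelled available neighbour that still permits 8 edges overall, or leave it unmatched if none does
lex-smallest matching: {0-1, 2-4, 5-21, 6-13, 8-11, 9-3, 14-7, 19-10}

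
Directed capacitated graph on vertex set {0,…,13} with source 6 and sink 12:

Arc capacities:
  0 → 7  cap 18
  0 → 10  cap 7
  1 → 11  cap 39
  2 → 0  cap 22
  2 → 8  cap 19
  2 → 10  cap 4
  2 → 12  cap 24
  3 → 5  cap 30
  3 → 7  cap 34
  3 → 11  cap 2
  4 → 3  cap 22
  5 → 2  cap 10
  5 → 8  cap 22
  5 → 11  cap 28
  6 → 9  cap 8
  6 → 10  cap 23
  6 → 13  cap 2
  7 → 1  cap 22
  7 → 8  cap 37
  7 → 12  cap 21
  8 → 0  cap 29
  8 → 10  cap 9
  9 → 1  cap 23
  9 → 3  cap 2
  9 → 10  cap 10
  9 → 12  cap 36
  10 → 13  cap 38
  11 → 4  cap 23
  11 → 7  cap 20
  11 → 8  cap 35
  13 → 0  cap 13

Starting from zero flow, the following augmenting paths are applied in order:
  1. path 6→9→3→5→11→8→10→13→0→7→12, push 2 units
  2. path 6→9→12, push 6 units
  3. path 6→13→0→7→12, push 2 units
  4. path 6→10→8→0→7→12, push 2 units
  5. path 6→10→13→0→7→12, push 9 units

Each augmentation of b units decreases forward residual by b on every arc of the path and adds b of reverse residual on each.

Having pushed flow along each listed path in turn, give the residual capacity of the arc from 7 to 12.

Residual capacity of (7,12): 6

after path 1 (6→9→3→5→11→8→10→13→0→7→12, push 2): res(7,12)=19
after path 2 (6→9→12, push 6): res(7,12)=19
after path 3 (6→13→0→7→12, push 2): res(7,12)=17
after path 4 (6→10→8→0→7→12, push 2): res(7,12)=15
after path 5 (6→10→13→0→7→12, push 9): res(7,12)=6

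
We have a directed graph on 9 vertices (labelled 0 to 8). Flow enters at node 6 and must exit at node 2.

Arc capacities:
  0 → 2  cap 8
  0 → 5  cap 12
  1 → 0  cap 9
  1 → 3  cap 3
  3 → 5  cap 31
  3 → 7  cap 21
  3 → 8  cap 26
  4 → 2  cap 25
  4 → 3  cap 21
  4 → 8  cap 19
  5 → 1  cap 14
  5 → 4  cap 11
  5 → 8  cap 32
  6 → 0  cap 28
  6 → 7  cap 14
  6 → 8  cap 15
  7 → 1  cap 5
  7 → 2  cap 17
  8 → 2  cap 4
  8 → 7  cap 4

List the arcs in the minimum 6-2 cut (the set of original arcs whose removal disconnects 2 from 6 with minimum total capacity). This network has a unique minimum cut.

augment #1: 6→0→2 push 8
augment #2: 6→7→2 push 14
augment #3: 6→8→2 push 4
augment #4: 6→8→7→2 push 3
augment #5: 6→0→5→4→2 push 11
max flow = 40; residual-reachable set from 6 gives S-side
cut edges (S→T): {(0,2), (5,4), (7,2), (8,2)} total cap 40

Min-cut arcs: {(0,2), (5,4), (7,2), (8,2)} (total capacity 40)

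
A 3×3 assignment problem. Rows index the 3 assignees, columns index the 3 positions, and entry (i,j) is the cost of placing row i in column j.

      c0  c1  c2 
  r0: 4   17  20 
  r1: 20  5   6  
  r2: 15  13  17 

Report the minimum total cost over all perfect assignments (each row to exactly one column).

Minimum assignment cost: 23

optimal assignment: row0→col0 (cost 4), row1→col2 (cost 6), row2→col1 (cost 13)
total = 4 + 6 + 13 = 23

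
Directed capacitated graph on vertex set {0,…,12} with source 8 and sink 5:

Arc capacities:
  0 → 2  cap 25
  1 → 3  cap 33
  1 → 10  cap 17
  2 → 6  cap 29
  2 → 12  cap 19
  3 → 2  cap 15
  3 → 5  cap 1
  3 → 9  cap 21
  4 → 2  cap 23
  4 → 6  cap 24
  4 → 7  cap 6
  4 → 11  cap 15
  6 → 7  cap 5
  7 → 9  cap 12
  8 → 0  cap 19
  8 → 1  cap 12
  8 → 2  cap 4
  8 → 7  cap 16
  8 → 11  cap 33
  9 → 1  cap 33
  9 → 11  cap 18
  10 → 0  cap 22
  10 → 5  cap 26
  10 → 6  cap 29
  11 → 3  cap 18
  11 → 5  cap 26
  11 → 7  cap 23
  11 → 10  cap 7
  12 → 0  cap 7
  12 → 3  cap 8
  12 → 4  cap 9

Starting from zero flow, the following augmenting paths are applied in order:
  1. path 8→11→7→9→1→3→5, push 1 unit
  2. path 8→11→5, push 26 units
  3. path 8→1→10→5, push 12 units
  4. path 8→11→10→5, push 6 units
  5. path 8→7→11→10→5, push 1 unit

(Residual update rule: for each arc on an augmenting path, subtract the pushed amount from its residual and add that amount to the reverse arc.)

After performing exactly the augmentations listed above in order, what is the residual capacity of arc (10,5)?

after path 1 (8→11→7→9→1→3→5, push 1): res(10,5)=26
after path 2 (8→11→5, push 26): res(10,5)=26
after path 3 (8→1→10→5, push 12): res(10,5)=14
after path 4 (8→11→10→5, push 6): res(10,5)=8
after path 5 (8→7→11→10→5, push 1): res(10,5)=7

Residual capacity of (10,5): 7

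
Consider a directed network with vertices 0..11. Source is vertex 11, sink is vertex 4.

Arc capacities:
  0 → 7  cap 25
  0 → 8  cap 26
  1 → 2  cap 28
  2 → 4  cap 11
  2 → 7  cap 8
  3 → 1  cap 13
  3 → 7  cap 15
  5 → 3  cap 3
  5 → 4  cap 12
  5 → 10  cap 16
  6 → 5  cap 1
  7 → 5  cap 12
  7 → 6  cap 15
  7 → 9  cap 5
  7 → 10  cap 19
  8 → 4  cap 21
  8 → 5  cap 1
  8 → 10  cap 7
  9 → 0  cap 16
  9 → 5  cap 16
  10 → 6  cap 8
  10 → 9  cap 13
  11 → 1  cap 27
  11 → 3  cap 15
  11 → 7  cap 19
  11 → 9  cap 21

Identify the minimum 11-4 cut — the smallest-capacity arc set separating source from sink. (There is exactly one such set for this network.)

Min-cut arcs: {(2,4), (5,4), (9,0)} (total capacity 39)

augment #1: 11→1→2→4 push 11
augment #2: 11→7→5→4 push 12
augment #3: 11→9→0→8→4 push 16
max flow = 39; residual-reachable set from 11 gives S-side
cut edges (S→T): {(2,4), (5,4), (9,0)} total cap 39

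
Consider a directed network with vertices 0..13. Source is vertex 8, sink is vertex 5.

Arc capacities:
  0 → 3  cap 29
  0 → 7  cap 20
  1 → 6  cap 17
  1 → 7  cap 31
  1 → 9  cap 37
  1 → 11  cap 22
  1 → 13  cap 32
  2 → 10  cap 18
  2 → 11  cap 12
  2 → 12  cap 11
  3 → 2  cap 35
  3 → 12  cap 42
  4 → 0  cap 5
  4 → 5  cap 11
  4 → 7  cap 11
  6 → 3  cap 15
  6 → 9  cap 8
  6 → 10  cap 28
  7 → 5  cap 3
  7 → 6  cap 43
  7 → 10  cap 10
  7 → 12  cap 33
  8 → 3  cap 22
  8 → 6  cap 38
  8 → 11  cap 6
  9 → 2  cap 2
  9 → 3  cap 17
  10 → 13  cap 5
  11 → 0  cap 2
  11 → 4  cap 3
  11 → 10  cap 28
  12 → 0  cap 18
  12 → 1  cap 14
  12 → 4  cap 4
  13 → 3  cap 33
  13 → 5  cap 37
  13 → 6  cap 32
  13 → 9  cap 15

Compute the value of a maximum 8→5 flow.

Maximum flow value: 29

augment #1: 8→11→4→5 bottleneck 3, total now 3
augment #2: 8→3→12→4→5 bottleneck 4, total now 7
augment #3: 8→6→10→13→5 bottleneck 5, total now 12
augment #4: 8→11→0→7→5 bottleneck 2, total now 14
augment #5: 8→3→12→0→7→5 bottleneck 1, total now 15
augment #6: 8→3→12→1→13→5 bottleneck 14, total now 29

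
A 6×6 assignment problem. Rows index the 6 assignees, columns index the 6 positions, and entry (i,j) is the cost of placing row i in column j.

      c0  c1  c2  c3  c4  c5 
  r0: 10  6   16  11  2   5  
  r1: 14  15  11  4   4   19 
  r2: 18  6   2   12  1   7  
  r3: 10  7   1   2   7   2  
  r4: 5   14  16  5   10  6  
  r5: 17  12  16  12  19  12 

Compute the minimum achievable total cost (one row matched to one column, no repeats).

optimal assignment: row0→col4 (cost 2), row1→col3 (cost 4), row2→col2 (cost 2), row3→col5 (cost 2), row4→col0 (cost 5), row5→col1 (cost 12)
total = 2 + 4 + 2 + 2 + 5 + 12 = 27

Minimum assignment cost: 27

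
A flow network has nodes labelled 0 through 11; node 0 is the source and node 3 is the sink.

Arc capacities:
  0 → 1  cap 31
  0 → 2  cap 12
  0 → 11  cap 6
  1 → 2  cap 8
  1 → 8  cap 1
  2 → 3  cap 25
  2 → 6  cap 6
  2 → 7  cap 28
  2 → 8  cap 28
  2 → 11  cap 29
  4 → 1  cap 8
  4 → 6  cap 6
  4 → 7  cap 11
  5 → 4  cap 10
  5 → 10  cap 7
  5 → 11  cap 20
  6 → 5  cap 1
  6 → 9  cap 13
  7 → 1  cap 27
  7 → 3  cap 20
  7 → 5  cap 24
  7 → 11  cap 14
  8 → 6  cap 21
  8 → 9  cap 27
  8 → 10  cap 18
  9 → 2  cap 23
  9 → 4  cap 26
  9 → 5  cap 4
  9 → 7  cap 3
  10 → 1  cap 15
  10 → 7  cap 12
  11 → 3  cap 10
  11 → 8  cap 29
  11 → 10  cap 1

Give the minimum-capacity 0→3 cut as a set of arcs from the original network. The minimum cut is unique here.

augment #1: 0→2→3 push 12
augment #2: 0→11→3 push 6
augment #3: 0→1→2→3 push 8
augment #4: 0→1→8→9→2→3 push 1
max flow = 27; residual-reachable set from 0 gives S-side
cut edges (S→T): {(0,2), (0,11), (1,2), (1,8)} total cap 27

Min-cut arcs: {(0,2), (0,11), (1,2), (1,8)} (total capacity 27)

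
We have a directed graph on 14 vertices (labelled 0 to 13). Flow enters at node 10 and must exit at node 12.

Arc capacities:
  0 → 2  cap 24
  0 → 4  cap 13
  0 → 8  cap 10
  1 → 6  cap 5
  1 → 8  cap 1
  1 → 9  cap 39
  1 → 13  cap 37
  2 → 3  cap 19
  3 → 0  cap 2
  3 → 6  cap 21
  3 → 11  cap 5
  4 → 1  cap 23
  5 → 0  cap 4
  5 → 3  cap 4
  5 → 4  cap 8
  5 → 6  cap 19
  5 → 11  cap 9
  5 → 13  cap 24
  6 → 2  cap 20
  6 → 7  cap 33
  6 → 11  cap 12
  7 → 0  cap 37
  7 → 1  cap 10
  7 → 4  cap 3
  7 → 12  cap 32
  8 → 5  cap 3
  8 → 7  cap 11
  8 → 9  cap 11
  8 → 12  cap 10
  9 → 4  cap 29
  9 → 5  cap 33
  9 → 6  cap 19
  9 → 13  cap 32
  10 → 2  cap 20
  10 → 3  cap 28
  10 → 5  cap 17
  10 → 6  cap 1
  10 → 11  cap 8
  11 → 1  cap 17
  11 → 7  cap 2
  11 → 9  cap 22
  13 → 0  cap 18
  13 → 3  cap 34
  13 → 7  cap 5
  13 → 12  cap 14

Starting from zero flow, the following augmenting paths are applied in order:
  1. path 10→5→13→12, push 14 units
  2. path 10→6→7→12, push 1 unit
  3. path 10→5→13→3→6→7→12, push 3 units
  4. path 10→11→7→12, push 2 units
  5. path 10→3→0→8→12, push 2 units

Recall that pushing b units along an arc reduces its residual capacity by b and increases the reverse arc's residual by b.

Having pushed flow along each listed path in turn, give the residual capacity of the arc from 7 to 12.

Residual capacity of (7,12): 26

after path 1 (10→5→13→12, push 14): res(7,12)=32
after path 2 (10→6→7→12, push 1): res(7,12)=31
after path 3 (10→5→13→3→6→7→12, push 3): res(7,12)=28
after path 4 (10→11→7→12, push 2): res(7,12)=26
after path 5 (10→3→0→8→12, push 2): res(7,12)=26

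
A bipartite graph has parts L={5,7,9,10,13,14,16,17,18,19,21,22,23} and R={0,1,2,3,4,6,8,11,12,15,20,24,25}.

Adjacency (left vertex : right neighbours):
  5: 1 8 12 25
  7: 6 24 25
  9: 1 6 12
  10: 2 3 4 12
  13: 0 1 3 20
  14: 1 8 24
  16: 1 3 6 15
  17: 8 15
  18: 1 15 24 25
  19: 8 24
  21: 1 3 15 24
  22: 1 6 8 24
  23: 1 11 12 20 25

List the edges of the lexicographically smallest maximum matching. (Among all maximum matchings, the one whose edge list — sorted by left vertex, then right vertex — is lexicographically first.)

|M| = 11 (so the lex-smallest maximum matching has 11 edges)
process left vertices in ascending order; for each, take the smallest-labelled available neighbour that still permits 11 edges overall, or leave it unmatched if none does
lex-smallest matching: {5-1, 7-6, 9-12, 10-2, 13-0, 14-8, 16-3, 17-15, 18-25, 19-24, 23-11}

Lex-smallest maximum matching: {(5,1), (7,6), (9,12), (10,2), (13,0), (14,8), (16,3), (17,15), (18,25), (19,24), (23,11)}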